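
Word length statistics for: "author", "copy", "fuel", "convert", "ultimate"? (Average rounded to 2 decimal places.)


Lengths: "author"=6, "copy"=4, "fuel"=4, "convert"=7, "ultimate"=8
Sum = 29, Count = 5
Average = 29/5 = 5.80
= avg=5.80, min=4, max=8


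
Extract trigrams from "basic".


Word: "basic" (length 5)
Number of trigrams = 5 - 3 + 1 = 3
  Position 0: "bas"
  Position 1: "asi"
  Position 2: "sic"
Trigrams = "bas", "asi", "sic"


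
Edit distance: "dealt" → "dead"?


Word 1: "dealt" (length 5)
Word 2: "dead" (length 4)
One optimal edit sequence (insert/delete/substitute each cost 1):
  1. keep 'd'
  2. keep 'e'
  3. keep 'a'
  4. delete 'l'  (+1)
  5. substitute 't' -> 'd'  (+1)
Total edit operations: 2
Edit distance = 2


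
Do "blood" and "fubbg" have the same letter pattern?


Pattern of "blood": [0, 1, 2, 2, 3]
Pattern of "fubbg": [0, 1, 2, 2, 3]
Patterns match
Same pattern = Yes


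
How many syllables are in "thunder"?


Word: "thunder"
Syllable breakdown: thun · der
Counting: 2 parts
= 2 syllables


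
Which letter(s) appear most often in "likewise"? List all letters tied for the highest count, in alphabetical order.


Word: "likewise"
Letter counts:
  'e': 2
  'i': 2
  'k': 1
  'l': 1
  's': 1
  'w': 1
Maximum count = 2
Most frequent = 'e', 'i' (2 times each)


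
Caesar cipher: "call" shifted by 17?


Word: "call"
Shift: 17
Each letter → (letter + shift) mod 26:
  'c' (2) + 17 = 19 → 't'
  'a' (0) + 17 = 17 → 'r'
  'l' (11) + 17 = 2 → 'c'
  'l' (11) + 17 = 2 → 'c'
Result = "trcc"


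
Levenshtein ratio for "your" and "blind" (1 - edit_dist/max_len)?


Word 1: "your" (length 4)
Word 2: "blind" (length 5)
One optimal edit sequence:
  1. insert 'b'  (+1)
  2. substitute 'y' -> 'l'  (+1)
  3. substitute 'o' -> 'i'  (+1)
  4. substitute 'u' -> 'n'  (+1)
  5. substitute 'r' -> 'd'  (+1)
Edit distance = 5
Max length = max(4, 5) = 5
Similarity = 1 - 5/5
= 0.0000


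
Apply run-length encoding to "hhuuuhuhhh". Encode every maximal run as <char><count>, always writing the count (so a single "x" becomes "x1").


String: "hhuuuhuhhh"
Scanning for consecutive runs:
  'h' x 2
  'u' x 3
  'h' x 1
  'u' x 1
  'h' x 3
RLE = "h2u3h1u1h3"


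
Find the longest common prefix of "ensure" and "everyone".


Word 1: "ensure"
Word 2: "everyone"
Comparing from start:
  Pos 0: 'e' == 'e'
  Pos 1: 'n' != 'v' (stop)
LCP = "e" (length 1)


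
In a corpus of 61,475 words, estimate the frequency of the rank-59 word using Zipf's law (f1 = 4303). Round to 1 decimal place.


Zipf's law: f(r) = f(1) / r
f(1) = 4303
f(59) = 4303 / 59
= 72.9 occurrences


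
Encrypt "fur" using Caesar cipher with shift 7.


Word: "fur"
Shift: 7
Each letter → (letter + shift) mod 26:
  'f' (5) + 7 = 12 → 'm'
  'u' (20) + 7 = 1 → 'b'
  'r' (17) + 7 = 24 → 'y'
Result = "mby"


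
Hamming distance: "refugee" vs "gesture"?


Comparing character by character (same length = 7):
  Pos 0: 'r' vs 'g' !=
  Pos 1: 'e' vs 'e' =
  Pos 2: 'f' vs 's' !=
  Pos 3: 'u' vs 't' !=
  Pos 4: 'g' vs 'u' !=
  Pos 5: 'e' vs 'r' !=
  Pos 6: 'e' vs 'e' =
Hamming distance = 5


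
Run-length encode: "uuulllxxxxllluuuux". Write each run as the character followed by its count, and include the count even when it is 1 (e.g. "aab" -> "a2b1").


String: "uuulllxxxxllluuuux"
Scanning for consecutive runs:
  'u' x 3
  'l' x 3
  'x' x 4
  'l' x 3
  'u' x 4
  'x' x 1
RLE = "u3l3x4l3u4x1"


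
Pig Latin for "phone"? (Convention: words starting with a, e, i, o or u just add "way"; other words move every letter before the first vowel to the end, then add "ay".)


Word: "phone"
Starts with consonant(s) → move to end, add 'ay'
Consonant cluster: "ph"
Pig Latin = "onephay"


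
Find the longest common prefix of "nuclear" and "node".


Word 1: "nuclear"
Word 2: "node"
Comparing from start:
  Pos 0: 'n' == 'n'
  Pos 1: 'u' != 'o' (stop)
LCP = "n" (length 1)


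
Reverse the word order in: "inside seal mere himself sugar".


Original: "inside seal mere himself sugar"
Words (1..n): inside | seal | mere | himself | sugar
Reversed (n..1): sugar | himself | mere | seal | inside
Result = "sugar himself mere seal inside"


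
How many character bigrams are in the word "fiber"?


Word: "fiber" (length 5)
Number of 2-grams = length - 2 + 1 = 5 - 2 + 1
= 4


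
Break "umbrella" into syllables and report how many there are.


Word: "umbrella"
Syllable breakdown: um · brel · la
Counting: 3 parts
= 3 syllables


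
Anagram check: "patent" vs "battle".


Word 1: "patent" → sorted: aenptt
Word 2: "battle" → sorted: abeltt
Same letters? aenptt != abeltt
Anagram = No


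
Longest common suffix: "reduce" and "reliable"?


Word 1: "reduce"
Word 2: "reliable"
Comparing from end:
  Pos -1: 'e' == 'e'
  Pos -2: 'c' != 'l' (stop)
LCS = "e" (length 1)


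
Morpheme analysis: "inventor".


Word: "inventor"
Morphemes: invent + -or
Each morpheme carries meaning
= 2 morphemes


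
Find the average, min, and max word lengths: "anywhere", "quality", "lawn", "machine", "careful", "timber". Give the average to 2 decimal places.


Lengths: "anywhere"=8, "quality"=7, "lawn"=4, "machine"=7, "careful"=7, "timber"=6
Sum = 39, Count = 6
Average = 39/6 = 6.50
= avg=6.50, min=4, max=8


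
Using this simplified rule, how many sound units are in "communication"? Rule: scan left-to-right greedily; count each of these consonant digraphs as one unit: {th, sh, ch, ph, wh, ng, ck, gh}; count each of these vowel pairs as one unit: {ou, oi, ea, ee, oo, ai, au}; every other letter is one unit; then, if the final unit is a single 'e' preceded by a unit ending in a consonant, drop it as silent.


Word: "communication" (13 letters)
Left-to-right scan:
  (1) 'c' (letter)
  (2) 'o' (letter)
  (3) 'm' (letter)
  (4) 'm' (letter)
  (5) 'u' (letter)
  (6) 'n' (letter)
  (7) 'i' (letter)
  (8) 'c' (letter)
  (9) 'a' (letter)
  (10) 't' (letter)
  (11) 'i' (letter)
  (12) 'o' (letter)
  (13) 'n' (letter)
Units from scan: 13
Sound units = 13 units


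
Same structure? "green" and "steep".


Pattern of "green": [0, 1, 2, 2, 3]
Pattern of "steep": [0, 1, 2, 2, 3]
Patterns match
Same pattern = Yes


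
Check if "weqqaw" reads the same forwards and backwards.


Word: "weqqaw"
Reversed: "waqqew"
Forward == Backward? weqqaw != waqqew
Palindrome = No


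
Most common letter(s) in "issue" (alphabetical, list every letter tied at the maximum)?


Word: "issue"
Letter counts:
  'e': 1
  'i': 1
  's': 2
  'u': 1
Maximum count = 2
Most frequent = 's' (2 times each)


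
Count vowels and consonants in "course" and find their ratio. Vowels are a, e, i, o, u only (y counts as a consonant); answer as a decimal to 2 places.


Word: "course"
Vowels (a,e,i,o,u): 3
Consonants: 3
Ratio = 3/3
= 1.00


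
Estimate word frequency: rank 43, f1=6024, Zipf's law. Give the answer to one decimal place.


Zipf's law: f(r) = f(1) / r
f(1) = 6024
f(43) = 6024 / 43
= 140.1 occurrences


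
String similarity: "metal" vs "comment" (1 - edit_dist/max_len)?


Word 1: "metal" (length 5)
Word 2: "comment" (length 7)
One optimal edit sequence:
  1. insert 'c'  (+1)
  2. insert 'o'  (+1)
  3. keep 'm'
  4. substitute 'e' -> 'm'  (+1)
  5. substitute 't' -> 'e'  (+1)
  6. substitute 'a' -> 'n'  (+1)
  7. substitute 'l' -> 't'  (+1)
Edit distance = 6
Max length = max(5, 7) = 7
Similarity = 1 - 6/7
= 0.1429


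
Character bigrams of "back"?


Word: "back" (length 4)
Number of bigrams = 4 - 2 + 1 = 3
  Position 0: "ba"
  Position 1: "ac"
  Position 2: "ck"
Bigrams = "ba", "ac", "ck"


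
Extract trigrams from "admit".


Word: "admit" (length 5)
Number of trigrams = 5 - 3 + 1 = 3
  Position 0: "adm"
  Position 1: "dmi"
  Position 2: "mit"
Trigrams = "adm", "dmi", "mit"


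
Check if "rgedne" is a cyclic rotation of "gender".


Word: "gender", Candidate: "rgedne"
Method: check if candidate is substring of word+word
"gendergender" contains "rgedne"? No
Is rotation = No


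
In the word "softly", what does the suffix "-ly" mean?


Suffix: -ly
As in: softly -> soft + -ly
Meaning = in a manner


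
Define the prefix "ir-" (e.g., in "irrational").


Prefix: ir-
As in: irrational -> ir- + rational
Meaning = not


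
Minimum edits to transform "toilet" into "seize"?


Word 1: "toilet" (length 6)
Word 2: "seize" (length 5)
One optimal edit sequence (insert/delete/substitute each cost 1):
  1. substitute 't' -> 's'  (+1)
  2. substitute 'o' -> 'e'  (+1)
  3. keep 'i'
  4. substitute 'l' -> 'z'  (+1)
  5. keep 'e'
  6. delete 't'  (+1)
Total edit operations: 4
Edit distance = 4


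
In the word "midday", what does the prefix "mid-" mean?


Prefix: mid-
Example: midday (mid- + day)
Meaning = middle


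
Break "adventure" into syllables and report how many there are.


Word: "adventure"
Syllable breakdown: ad | ven | ture
Counting: 3 parts
= 3 syllables


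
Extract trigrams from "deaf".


Word: "deaf" (length 4)
Number of trigrams = 4 - 3 + 1 = 2
  Position 0: "dea"
  Position 1: "eaf"
Trigrams = "dea", "eaf"


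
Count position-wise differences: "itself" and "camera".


Comparing character by character (same length = 6):
  Pos 0: 'i' vs 'c' !=
  Pos 1: 't' vs 'a' !=
  Pos 2: 's' vs 'm' !=
  Pos 3: 'e' vs 'e' =
  Pos 4: 'l' vs 'r' !=
  Pos 5: 'f' vs 'a' !=
Hamming distance = 5


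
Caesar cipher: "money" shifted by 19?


Word: "money"
Shift: 19
Each letter → (letter + shift) mod 26:
  'm' (12) + 19 = 5 → 'f'
  'o' (14) + 19 = 7 → 'h'
  'n' (13) + 19 = 6 → 'g'
  'e' (4) + 19 = 23 → 'x'
  'y' (24) + 19 = 17 → 'r'
Result = "fhgxr"


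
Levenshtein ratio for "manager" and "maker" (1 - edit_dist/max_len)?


Word 1: "manager" (length 7)
Word 2: "maker" (length 5)
One optimal edit sequence:
  1. keep 'm'
  2. delete 'a'  (+1)
  3. delete 'n'  (+1)
  4. keep 'a'
  5. substitute 'g' -> 'k'  (+1)
  6. keep 'e'
  7. keep 'r'
Edit distance = 3
Max length = max(7, 5) = 7
Similarity = 1 - 3/7
= 0.5714


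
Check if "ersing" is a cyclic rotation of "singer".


Word: "singer", Candidate: "ersing"
Method: check if candidate is substring of word+word
"singersinger" contains "ersing"? Yes
Is rotation = Yes


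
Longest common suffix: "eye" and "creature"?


Word 1: "eye"
Word 2: "creature"
Comparing from end:
  Pos -1: 'e' == 'e'
  Pos -2: 'y' != 'r' (stop)
LCS = "e" (length 1)


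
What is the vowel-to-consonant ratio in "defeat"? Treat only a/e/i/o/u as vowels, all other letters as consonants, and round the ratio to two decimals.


Word: "defeat"
Vowels (a,e,i,o,u): 3
Consonants: 3
Ratio = 3/3
= 1.00


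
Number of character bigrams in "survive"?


Word: "survive" (length 7)
Number of 2-grams = length - 2 + 1 = 7 - 2 + 1
= 6


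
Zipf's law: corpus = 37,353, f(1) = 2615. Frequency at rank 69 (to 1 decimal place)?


Zipf's law: f(r) = f(1) / r
f(1) = 2615
f(69) = 2615 / 69
= 37.9 occurrences


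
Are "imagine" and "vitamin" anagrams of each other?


Word 1: "imagine" → sorted: aegiimn
Word 2: "vitamin" → sorted: aiimntv
Same letters? aegiimn != aiimntv
Anagram = No


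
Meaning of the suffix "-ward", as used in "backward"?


Suffix: -ward
As in: backward -> back + -ward
Meaning = in the direction of


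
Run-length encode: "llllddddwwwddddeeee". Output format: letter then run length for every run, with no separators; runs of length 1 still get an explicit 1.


String: "llllddddwwwddddeeee"
Scanning for consecutive runs:
  'l' x 4
  'd' x 4
  'w' x 3
  'd' x 4
  'e' x 4
RLE = "l4d4w3d4e4"


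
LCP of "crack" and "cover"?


Word 1: "crack"
Word 2: "cover"
Comparing from start:
  Pos 0: 'c' == 'c'
  Pos 1: 'r' != 'o' (stop)
LCP = "c" (length 1)


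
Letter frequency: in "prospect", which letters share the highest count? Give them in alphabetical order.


Word: "prospect"
Letter counts:
  'c': 1
  'e': 1
  'o': 1
  'p': 2
  'r': 1
  's': 1
  't': 1
Maximum count = 2
Most frequent = 'p' (2 times each)


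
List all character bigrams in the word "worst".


Word: "worst" (length 5)
Number of bigrams = 5 - 2 + 1 = 4
  Position 0: "wo"
  Position 1: "or"
  Position 2: "rs"
  Position 3: "st"
Bigrams = "wo", "or", "rs", "st"


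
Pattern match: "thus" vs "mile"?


Pattern of "thus": [0, 1, 2, 3]
Pattern of "mile": [0, 1, 2, 3]
Patterns match
Same pattern = Yes


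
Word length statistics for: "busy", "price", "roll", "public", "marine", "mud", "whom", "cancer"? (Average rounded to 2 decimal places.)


Lengths: "busy"=4, "price"=5, "roll"=4, "public"=6, "marine"=6, "mud"=3, "whom"=4, "cancer"=6
Sum = 38, Count = 8
Average = 38/8 = 4.75
= avg=4.75, min=3, max=6


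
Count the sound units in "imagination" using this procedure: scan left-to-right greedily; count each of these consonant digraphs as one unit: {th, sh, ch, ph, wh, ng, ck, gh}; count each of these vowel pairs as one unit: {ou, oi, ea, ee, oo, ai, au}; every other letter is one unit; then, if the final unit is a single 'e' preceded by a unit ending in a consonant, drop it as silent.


Word: "imagination" (11 letters)
Left-to-right scan:
  [1] 'i' (letter)
  [2] 'm' (letter)
  [3] 'a' (letter)
  [4] 'g' (letter)
  [5] 'i' (letter)
  [6] 'n' (letter)
  [7] 'a' (letter)
  [8] 't' (letter)
  [9] 'i' (letter)
  [10] 'o' (letter)
  [11] 'n' (letter)
Units from scan: 11
Sound units = 11 units


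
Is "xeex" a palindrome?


Word: "xeex"
Reversed: "xeex"
Forward == Backward? xeex == xeex
Palindrome = Yes


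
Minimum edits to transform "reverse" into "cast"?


Word 1: "reverse" (length 7)
Word 2: "cast" (length 4)
One optimal edit sequence (insert/delete/substitute each cost 1):
  1. delete 'r'  (+1)
  2. delete 'e'  (+1)
  3. delete 'v'  (+1)
  4. substitute 'e' -> 'c'  (+1)
  5. substitute 'r' -> 'a'  (+1)
  6. keep 's'
  7. substitute 'e' -> 't'  (+1)
Total edit operations: 6
Edit distance = 6


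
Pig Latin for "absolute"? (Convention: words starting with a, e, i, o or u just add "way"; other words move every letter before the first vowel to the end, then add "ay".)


Word: "absolute"
Starts with vowel → add 'way'
Pig Latin = "absoluteway"


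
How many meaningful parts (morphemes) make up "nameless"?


Word: "nameless"
Morphemes: name + -less
Each morpheme carries meaning
= 2 morphemes


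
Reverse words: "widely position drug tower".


Original: "widely position drug tower"
Words (1..n): widely | position | drug | tower
Reversed (n..1): tower | drug | position | widely
Result = "tower drug position widely"


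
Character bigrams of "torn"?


Word: "torn" (length 4)
Number of bigrams = 4 - 2 + 1 = 3
  Position 0: "to"
  Position 1: "or"
  Position 2: "rn"
Bigrams = "to", "or", "rn"


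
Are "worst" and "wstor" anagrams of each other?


Word 1: "worst" → sorted: orstw
Word 2: "wstor" → sorted: orstw
Same letters? orstw == orstw
Anagram = Yes


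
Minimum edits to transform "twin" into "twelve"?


Word 1: "twin" (length 4)
Word 2: "twelve" (length 6)
One optimal edit sequence (insert/delete/substitute each cost 1):
  1. keep 't'
  2. keep 'w'
  3. insert 'e'  (+1)
  4. insert 'l'  (+1)
  5. substitute 'i' -> 'v'  (+1)
  6. substitute 'n' -> 'e'  (+1)
Total edit operations: 4
Edit distance = 4


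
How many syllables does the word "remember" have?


Word: "remember"
Syllable breakdown: re | mem | ber
Counting: 3 parts
= 3 syllables


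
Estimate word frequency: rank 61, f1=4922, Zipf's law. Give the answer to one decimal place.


Zipf's law: f(r) = f(1) / r
f(1) = 4922
f(61) = 4922 / 61
= 80.7 occurrences


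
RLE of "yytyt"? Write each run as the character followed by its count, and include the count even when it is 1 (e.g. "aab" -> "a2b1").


String: "yytyt"
Scanning for consecutive runs:
  'y' x 2
  't' x 1
  'y' x 1
  't' x 1
RLE = "y2t1y1t1"


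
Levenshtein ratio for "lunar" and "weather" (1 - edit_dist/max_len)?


Word 1: "lunar" (length 5)
Word 2: "weather" (length 7)
One optimal edit sequence:
  1. insert 'w'  (+1)
  2. insert 'e'  (+1)
  3. substitute 'l' -> 'a'  (+1)
  4. substitute 'u' -> 't'  (+1)
  5. substitute 'n' -> 'h'  (+1)
  6. substitute 'a' -> 'e'  (+1)
  7. keep 'r'
Edit distance = 6
Max length = max(5, 7) = 7
Similarity = 1 - 6/7
= 0.1429


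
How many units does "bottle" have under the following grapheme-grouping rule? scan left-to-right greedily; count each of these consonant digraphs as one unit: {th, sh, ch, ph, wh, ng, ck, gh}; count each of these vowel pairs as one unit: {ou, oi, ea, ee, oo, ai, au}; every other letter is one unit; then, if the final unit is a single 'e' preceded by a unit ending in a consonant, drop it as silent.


Word: "bottle" (6 letters)
Left-to-right scan:
  [1] 'b' (letter)
  [2] 'o' (letter)
  [3] 't' (letter)
  [4] 't' (letter)
  [5] 'l' (letter)
  [6] 'e' (letter)
Units from scan: 6
Final unit is 'e' after a consonant -> drop as silent (-1)
Sound units = 5 units


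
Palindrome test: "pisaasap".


Word: "pisaasap"
Reversed: "pasaasip"
Forward == Backward? pisaasap != pasaasip
Palindrome = No


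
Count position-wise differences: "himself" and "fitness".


Comparing character by character (same length = 7):
  Pos 0: 'h' vs 'f' !=
  Pos 1: 'i' vs 'i' =
  Pos 2: 'm' vs 't' !=
  Pos 3: 's' vs 'n' !=
  Pos 4: 'e' vs 'e' =
  Pos 5: 'l' vs 's' !=
  Pos 6: 'f' vs 's' !=
Hamming distance = 5


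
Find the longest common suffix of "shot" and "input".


Word 1: "shot"
Word 2: "input"
Comparing from end:
  Pos -1: 't' == 't'
  Pos -2: 'o' != 'u' (stop)
LCS = "t" (length 1)


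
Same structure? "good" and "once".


Pattern of "good": [0, 1, 1, 2]
Pattern of "once": [0, 1, 2, 3]
Patterns do not match
Same pattern = No


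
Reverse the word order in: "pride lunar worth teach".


Original: "pride lunar worth teach"
Words (1..n): pride | lunar | worth | teach
Reversed (n..1): teach | worth | lunar | pride
Result = "teach worth lunar pride"


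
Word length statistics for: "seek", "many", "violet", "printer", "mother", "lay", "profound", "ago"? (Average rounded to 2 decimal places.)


Lengths: "seek"=4, "many"=4, "violet"=6, "printer"=7, "mother"=6, "lay"=3, "profound"=8, "ago"=3
Sum = 41, Count = 8
Average = 41/8 = 5.13
= avg=5.13, min=3, max=8


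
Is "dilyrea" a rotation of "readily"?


Word: "readily", Candidate: "dilyrea"
Method: check if candidate is substring of word+word
"readilyreadily" contains "dilyrea"? Yes
Is rotation = Yes


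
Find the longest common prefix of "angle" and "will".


Word 1: "angle"
Word 2: "will"
Comparing from start:
  Pos 0: 'a' != 'w' (stop)
LCP = "" (length 0)


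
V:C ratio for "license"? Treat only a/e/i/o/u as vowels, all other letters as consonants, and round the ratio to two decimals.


Word: "license"
Vowels (a,e,i,o,u): 3
Consonants: 4
Ratio = 3/4
= 0.75


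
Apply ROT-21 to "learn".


Word: "learn"
Shift: 21
Each letter → (letter + shift) mod 26:
  'l' (11) + 21 = 6 → 'g'
  'e' (4) + 21 = 25 → 'z'
  'a' (0) + 21 = 21 → 'v'
  'r' (17) + 21 = 12 → 'm'
  'n' (13) + 21 = 8 → 'i'
Result = "gzvmi"


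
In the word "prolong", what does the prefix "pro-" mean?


Prefix: pro-
Example: prolong = pro- + long
Meaning = forward / in favor of


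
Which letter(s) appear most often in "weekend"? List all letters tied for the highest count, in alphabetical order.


Word: "weekend"
Letter counts:
  'd': 1
  'e': 3
  'k': 1
  'n': 1
  'w': 1
Maximum count = 3
Most frequent = 'e' (3 times each)


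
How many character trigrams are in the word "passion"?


Word: "passion" (length 7)
Number of 3-grams = length - 3 + 1 = 7 - 3 + 1
= 5


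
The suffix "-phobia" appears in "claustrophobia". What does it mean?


Suffix: -phobia
As in: claustrophobia -> claustro- + -phobia
Meaning = fear of


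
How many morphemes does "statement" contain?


Word: "statement"
Morphemes: state + -ment
Each morpheme carries meaning
= 2 morphemes


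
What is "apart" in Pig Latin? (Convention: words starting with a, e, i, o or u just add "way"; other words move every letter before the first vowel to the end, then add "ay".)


Word: "apart"
Starts with vowel → add 'way'
Pig Latin = "apartway"


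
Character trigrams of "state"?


Word: "state" (length 5)
Number of trigrams = 5 - 3 + 1 = 3
  Position 0: "sta"
  Position 1: "tat"
  Position 2: "ate"
Trigrams = "sta", "tat", "ate"


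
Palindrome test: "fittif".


Word: "fittif"
Reversed: "fittif"
Forward == Backward? fittif == fittif
Palindrome = Yes


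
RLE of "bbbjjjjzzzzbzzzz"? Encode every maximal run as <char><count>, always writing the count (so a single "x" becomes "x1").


String: "bbbjjjjzzzzbzzzz"
Scanning for consecutive runs:
  'b' x 3
  'j' x 4
  'z' x 4
  'b' x 1
  'z' x 4
RLE = "b3j4z4b1z4"


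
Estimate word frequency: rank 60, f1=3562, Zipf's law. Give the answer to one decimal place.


Zipf's law: f(r) = f(1) / r
f(1) = 3562
f(60) = 3562 / 60
= 59.4 occurrences


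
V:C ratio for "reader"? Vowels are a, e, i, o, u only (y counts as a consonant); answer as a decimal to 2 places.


Word: "reader"
Vowels (a,e,i,o,u): 3
Consonants: 3
Ratio = 3/3
= 1.00


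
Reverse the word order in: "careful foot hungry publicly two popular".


Original: "careful foot hungry publicly two popular"
Words (1..n): careful | foot | hungry | publicly | two | popular
Reversed (n..1): popular | two | publicly | hungry | foot | careful
Result = "popular two publicly hungry foot careful"


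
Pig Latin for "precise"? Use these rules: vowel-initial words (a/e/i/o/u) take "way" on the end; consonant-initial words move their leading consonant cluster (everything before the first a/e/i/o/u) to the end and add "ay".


Word: "precise"
Starts with consonant(s) → move to end, add 'ay'
Consonant cluster: "pr"
Pig Latin = "ecisepray"


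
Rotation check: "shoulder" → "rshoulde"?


Word: "shoulder", Candidate: "rshoulde"
Method: check if candidate is substring of word+word
"shouldershoulder" contains "rshoulde"? Yes
Is rotation = Yes


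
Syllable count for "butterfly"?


Word: "butterfly"
Syllable breakdown: but / ter / fly
Counting: 3 parts
= 3 syllables


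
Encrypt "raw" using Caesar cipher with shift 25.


Word: "raw"
Shift: 25
Each letter → (letter + shift) mod 26:
  'r' (17) + 25 = 16 → 'q'
  'a' (0) + 25 = 25 → 'z'
  'w' (22) + 25 = 21 → 'v'
Result = "qzv"


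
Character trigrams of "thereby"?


Word: "thereby" (length 7)
Number of trigrams = 7 - 3 + 1 = 5
  Position 0: "the"
  Position 1: "her"
  Position 2: "ere"
  Position 3: "reb"
  Position 4: "eby"
Trigrams = "the", "her", "ere", "reb", "eby"


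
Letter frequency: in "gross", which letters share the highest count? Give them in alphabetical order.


Word: "gross"
Letter counts:
  'g': 1
  'o': 1
  'r': 1
  's': 2
Maximum count = 2
Most frequent = 's' (2 times each)


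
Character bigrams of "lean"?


Word: "lean" (length 4)
Number of bigrams = 4 - 2 + 1 = 3
  Position 0: "le"
  Position 1: "ea"
  Position 2: "an"
Bigrams = "le", "ea", "an"


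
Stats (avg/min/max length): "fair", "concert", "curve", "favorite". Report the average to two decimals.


Lengths: "fair"=4, "concert"=7, "curve"=5, "favorite"=8
Sum = 24, Count = 4
Average = 24/4 = 6.00
= avg=6.00, min=4, max=8


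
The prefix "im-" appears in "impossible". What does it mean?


Prefix: im-
As in: impossible -> im- + possible
Meaning = not / into


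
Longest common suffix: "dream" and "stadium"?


Word 1: "dream"
Word 2: "stadium"
Comparing from end:
  Pos -1: 'm' == 'm'
  Pos -2: 'a' != 'u' (stop)
LCS = "m" (length 1)


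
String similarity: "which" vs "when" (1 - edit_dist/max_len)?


Word 1: "which" (length 5)
Word 2: "when" (length 4)
One optimal edit sequence:
  1. keep 'w'
  2. keep 'h'
  3. delete 'i'  (+1)
  4. substitute 'c' -> 'e'  (+1)
  5. substitute 'h' -> 'n'  (+1)
Edit distance = 3
Max length = max(5, 4) = 5
Similarity = 1 - 3/5
= 0.4000


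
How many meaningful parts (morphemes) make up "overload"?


Word: "overload"
Morphemes: over- / load
Each morpheme carries meaning
= 2 morphemes


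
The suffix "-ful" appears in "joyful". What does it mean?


Suffix: -ful
Example: joyful (joy + -ful)
Meaning = full of


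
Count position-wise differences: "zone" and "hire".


Comparing character by character (same length = 4):
  Pos 0: 'z' vs 'h' !=
  Pos 1: 'o' vs 'i' !=
  Pos 2: 'n' vs 'r' !=
  Pos 3: 'e' vs 'e' =
Hamming distance = 3


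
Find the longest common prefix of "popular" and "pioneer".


Word 1: "popular"
Word 2: "pioneer"
Comparing from start:
  Pos 0: 'p' == 'p'
  Pos 1: 'o' != 'i' (stop)
LCP = "p" (length 1)


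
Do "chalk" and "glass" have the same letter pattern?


Pattern of "chalk": [0, 1, 2, 3, 4]
Pattern of "glass": [0, 1, 2, 3, 3]
Patterns do not match
Same pattern = No


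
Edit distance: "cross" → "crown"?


Word 1: "cross" (length 5)
Word 2: "crown" (length 5)
One optimal edit sequence (insert/delete/substitute each cost 1):
  1. keep 'c'
  2. keep 'r'
  3. keep 'o'
  4. substitute 's' -> 'w'  (+1)
  5. substitute 's' -> 'n'  (+1)
Total edit operations: 2
Edit distance = 2


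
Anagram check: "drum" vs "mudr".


Word 1: "drum" → sorted: dmru
Word 2: "mudr" → sorted: dmru
Same letters? dmru == dmru
Anagram = Yes


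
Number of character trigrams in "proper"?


Word: "proper" (length 6)
Number of 3-grams = length - 3 + 1 = 6 - 3 + 1
= 4


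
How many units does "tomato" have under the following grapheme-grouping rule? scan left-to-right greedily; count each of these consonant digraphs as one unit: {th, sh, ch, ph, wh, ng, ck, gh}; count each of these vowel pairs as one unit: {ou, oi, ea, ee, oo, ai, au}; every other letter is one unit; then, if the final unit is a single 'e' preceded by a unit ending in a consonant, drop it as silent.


Word: "tomato" (6 letters)
Left-to-right scan:
  (1) 't' (letter)
  (2) 'o' (letter)
  (3) 'm' (letter)
  (4) 'a' (letter)
  (5) 't' (letter)
  (6) 'o' (letter)
Units from scan: 6
Sound units = 6 units


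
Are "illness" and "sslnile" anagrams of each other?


Word 1: "illness" → sorted: eillnss
Word 2: "sslnile" → sorted: eillnss
Same letters? eillnss == eillnss
Anagram = Yes


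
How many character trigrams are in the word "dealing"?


Word: "dealing" (length 7)
Number of 3-grams = length - 3 + 1 = 7 - 3 + 1
= 5


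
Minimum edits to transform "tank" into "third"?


Word 1: "tank" (length 4)
Word 2: "third" (length 5)
One optimal edit sequence (insert/delete/substitute each cost 1):
  1. keep 't'
  2. insert 'h'  (+1)
  3. substitute 'a' -> 'i'  (+1)
  4. substitute 'n' -> 'r'  (+1)
  5. substitute 'k' -> 'd'  (+1)
Total edit operations: 4
Edit distance = 4


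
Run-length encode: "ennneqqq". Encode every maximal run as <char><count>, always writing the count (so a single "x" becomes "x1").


String: "ennneqqq"
Scanning for consecutive runs:
  'e' x 1
  'n' x 3
  'e' x 1
  'q' x 3
RLE = "e1n3e1q3"


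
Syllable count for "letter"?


Word: "letter"
Syllable breakdown: let · ter
Counting: 2 parts
= 2 syllables


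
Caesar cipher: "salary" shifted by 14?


Word: "salary"
Shift: 14
Each letter → (letter + shift) mod 26:
  's' (18) + 14 = 6 → 'g'
  'a' (0) + 14 = 14 → 'o'
  'l' (11) + 14 = 25 → 'z'
  'a' (0) + 14 = 14 → 'o'
  'r' (17) + 14 = 5 → 'f'
  'y' (24) + 14 = 12 → 'm'
Result = "gozofm"


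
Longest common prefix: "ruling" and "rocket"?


Word 1: "ruling"
Word 2: "rocket"
Comparing from start:
  Pos 0: 'r' == 'r'
  Pos 1: 'u' != 'o' (stop)
LCP = "r" (length 1)


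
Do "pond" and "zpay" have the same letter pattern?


Pattern of "pond": [0, 1, 2, 3]
Pattern of "zpay": [0, 1, 2, 3]
Patterns match
Same pattern = Yes


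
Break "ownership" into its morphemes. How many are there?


Word: "ownership"
Morphemes: own / -er / -ship
Each morpheme carries meaning
= 3 morphemes


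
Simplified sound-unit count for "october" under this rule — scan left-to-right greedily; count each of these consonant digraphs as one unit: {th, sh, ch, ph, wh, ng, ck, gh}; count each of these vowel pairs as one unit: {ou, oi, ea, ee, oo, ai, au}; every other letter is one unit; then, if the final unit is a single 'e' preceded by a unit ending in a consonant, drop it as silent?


Word: "october" (7 letters)
Left-to-right scan:
  1. 'o' (letter)
  2. 'c' (letter)
  3. 't' (letter)
  4. 'o' (letter)
  5. 'b' (letter)
  6. 'e' (letter)
  7. 'r' (letter)
Units from scan: 7
Sound units = 7 units


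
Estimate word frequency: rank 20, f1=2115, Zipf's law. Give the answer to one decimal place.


Zipf's law: f(r) = f(1) / r
f(1) = 2115
f(20) = 2115 / 20
= 105.8 occurrences


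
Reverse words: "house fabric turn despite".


Original: "house fabric turn despite"
Words (1..n): house | fabric | turn | despite
Reversed (n..1): despite | turn | fabric | house
Result = "despite turn fabric house"


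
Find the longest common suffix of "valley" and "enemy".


Word 1: "valley"
Word 2: "enemy"
Comparing from end:
  Pos -1: 'y' == 'y'
  Pos -2: 'e' != 'm' (stop)
LCS = "y" (length 1)


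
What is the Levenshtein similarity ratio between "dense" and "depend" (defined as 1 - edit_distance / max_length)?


Word 1: "dense" (length 5)
Word 2: "depend" (length 6)
One optimal edit sequence:
  1. keep 'd'
  2. keep 'e'
  3. insert 'p'  (+1)
  4. substitute 'n' -> 'e'  (+1)
  5. substitute 's' -> 'n'  (+1)
  6. substitute 'e' -> 'd'  (+1)
Edit distance = 4
Max length = max(5, 6) = 6
Similarity = 1 - 4/6
= 0.3333


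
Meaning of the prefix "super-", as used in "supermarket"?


Prefix: super-
As in: supermarket -> super- + market
Meaning = above / beyond


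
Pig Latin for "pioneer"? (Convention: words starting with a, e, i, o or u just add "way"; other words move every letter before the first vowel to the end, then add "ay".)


Word: "pioneer"
Starts with consonant(s) → move to end, add 'ay'
Consonant cluster: "p"
Pig Latin = "ioneerpay"


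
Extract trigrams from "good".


Word: "good" (length 4)
Number of trigrams = 4 - 3 + 1 = 2
  Position 0: "goo"
  Position 1: "ood"
Trigrams = "goo", "ood"


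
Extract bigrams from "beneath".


Word: "beneath" (length 7)
Number of bigrams = 7 - 2 + 1 = 6
  Position 0: "be"
  Position 1: "en"
  Position 2: "ne"
  Position 3: "ea"
  Position 4: "at"
  Position 5: "th"
Bigrams = "be", "en", "ne", "ea", "at", "th"


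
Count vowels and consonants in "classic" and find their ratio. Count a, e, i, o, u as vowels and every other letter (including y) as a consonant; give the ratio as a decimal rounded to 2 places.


Word: "classic"
Vowels (a,e,i,o,u): 2
Consonants: 5
Ratio = 2/5
= 0.40


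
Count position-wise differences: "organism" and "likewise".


Comparing character by character (same length = 8):
  Pos 0: 'o' vs 'l' !=
  Pos 1: 'r' vs 'i' !=
  Pos 2: 'g' vs 'k' !=
  Pos 3: 'a' vs 'e' !=
  Pos 4: 'n' vs 'w' !=
  Pos 5: 'i' vs 'i' =
  Pos 6: 's' vs 's' =
  Pos 7: 'm' vs 'e' !=
Hamming distance = 6


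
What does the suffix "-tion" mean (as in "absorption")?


Suffix: -tion
Example: absorption (absorb + -tion, with a spelling change)
Meaning = act or process


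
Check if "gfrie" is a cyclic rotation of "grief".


Word: "grief", Candidate: "gfrie"
Method: check if candidate is substring of word+word
"griefgrief" contains "gfrie"? No
Is rotation = No


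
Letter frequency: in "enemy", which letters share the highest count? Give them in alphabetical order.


Word: "enemy"
Letter counts:
  'e': 2
  'm': 1
  'n': 1
  'y': 1
Maximum count = 2
Most frequent = 'e' (2 times each)


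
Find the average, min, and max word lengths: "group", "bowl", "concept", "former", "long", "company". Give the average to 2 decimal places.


Lengths: "group"=5, "bowl"=4, "concept"=7, "former"=6, "long"=4, "company"=7
Sum = 33, Count = 6
Average = 33/6 = 5.50
= avg=5.50, min=4, max=7


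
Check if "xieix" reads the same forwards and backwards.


Word: "xieix"
Reversed: "xieix"
Forward == Backward? xieix == xieix
Palindrome = Yes


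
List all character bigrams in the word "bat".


Word: "bat" (length 3)
Number of bigrams = 3 - 2 + 1 = 2
  Position 0: "ba"
  Position 1: "at"
Bigrams = "ba", "at"


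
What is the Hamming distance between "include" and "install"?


Comparing character by character (same length = 7):
  Pos 0: 'i' vs 'i' =
  Pos 1: 'n' vs 'n' =
  Pos 2: 'c' vs 's' !=
  Pos 3: 'l' vs 't' !=
  Pos 4: 'u' vs 'a' !=
  Pos 5: 'd' vs 'l' !=
  Pos 6: 'e' vs 'l' !=
Hamming distance = 5


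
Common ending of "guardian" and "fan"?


Word 1: "guardian"
Word 2: "fan"
Comparing from end:
  Pos -1: 'n' == 'n'
  Pos -2: 'a' == 'a'
  Pos -3: 'i' != 'f' (stop)
LCS = "an" (length 2)


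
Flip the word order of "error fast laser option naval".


Original: "error fast laser option naval"
Words (1..n): error | fast | laser | option | naval
Reversed (n..1): naval | option | laser | fast | error
Result = "naval option laser fast error"


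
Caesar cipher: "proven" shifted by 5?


Word: "proven"
Shift: 5
Each letter → (letter + shift) mod 26:
  'p' (15) + 5 = 20 → 'u'
  'r' (17) + 5 = 22 → 'w'
  'o' (14) + 5 = 19 → 't'
  'v' (21) + 5 = 0 → 'a'
  'e' (4) + 5 = 9 → 'j'
  'n' (13) + 5 = 18 → 's'
Result = "uwtajs"


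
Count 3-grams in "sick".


Word: "sick" (length 4)
Number of 3-grams = length - 3 + 1 = 4 - 3 + 1
= 2


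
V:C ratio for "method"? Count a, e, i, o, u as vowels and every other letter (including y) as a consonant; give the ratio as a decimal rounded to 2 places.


Word: "method"
Vowels (a,e,i,o,u): 2
Consonants: 4
Ratio = 2/4
= 0.50


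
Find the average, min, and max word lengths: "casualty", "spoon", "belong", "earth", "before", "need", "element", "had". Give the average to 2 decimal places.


Lengths: "casualty"=8, "spoon"=5, "belong"=6, "earth"=5, "before"=6, "need"=4, "element"=7, "had"=3
Sum = 44, Count = 8
Average = 44/8 = 5.50
= avg=5.50, min=3, max=8


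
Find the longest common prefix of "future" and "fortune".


Word 1: "future"
Word 2: "fortune"
Comparing from start:
  Pos 0: 'f' == 'f'
  Pos 1: 'u' != 'o' (stop)
LCP = "f" (length 1)


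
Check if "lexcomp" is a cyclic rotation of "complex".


Word: "complex", Candidate: "lexcomp"
Method: check if candidate is substring of word+word
"complexcomplex" contains "lexcomp"? Yes
Is rotation = Yes


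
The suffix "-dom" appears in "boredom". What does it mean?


Suffix: -dom
As in: boredom -> bore + -dom
Meaning = state / realm


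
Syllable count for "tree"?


Word: "tree"
Syllable breakdown: tree
Counting: 1 part
= 1 syllable


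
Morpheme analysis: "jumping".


Word: "jumping"
Morphemes: jump | -ing
Each morpheme carries meaning
= 2 morphemes


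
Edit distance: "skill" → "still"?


Word 1: "skill" (length 5)
Word 2: "still" (length 5)
One optimal edit sequence (insert/delete/substitute each cost 1):
  1. keep 's'
  2. substitute 'k' -> 't'  (+1)
  3. keep 'i'
  4. keep 'l'
  5. keep 'l'
Total edit operations: 1
Edit distance = 1


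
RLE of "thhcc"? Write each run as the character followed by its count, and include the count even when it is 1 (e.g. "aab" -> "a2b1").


String: "thhcc"
Scanning for consecutive runs:
  't' x 1
  'h' x 2
  'c' x 2
RLE = "t1h2c2"


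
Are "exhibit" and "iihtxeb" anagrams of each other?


Word 1: "exhibit" → sorted: behiitx
Word 2: "iihtxeb" → sorted: behiitx
Same letters? behiitx == behiitx
Anagram = Yes


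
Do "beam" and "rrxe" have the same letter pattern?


Pattern of "beam": [0, 1, 2, 3]
Pattern of "rrxe": [0, 0, 1, 2]
Patterns do not match
Same pattern = No


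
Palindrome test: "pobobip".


Word: "pobobip"
Reversed: "pibobop"
Forward == Backward? pobobip != pibobop
Palindrome = No


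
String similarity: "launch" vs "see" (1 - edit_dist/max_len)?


Word 1: "launch" (length 6)
Word 2: "see" (length 3)
One optimal edit sequence:
  1. delete 'l'  (+1)
  2. delete 'a'  (+1)
  3. delete 'u'  (+1)
  4. substitute 'n' -> 's'  (+1)
  5. substitute 'c' -> 'e'  (+1)
  6. substitute 'h' -> 'e'  (+1)
Edit distance = 6
Max length = max(6, 3) = 6
Similarity = 1 - 6/6
= 0.0000


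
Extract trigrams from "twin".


Word: "twin" (length 4)
Number of trigrams = 4 - 3 + 1 = 2
  Position 0: "twi"
  Position 1: "win"
Trigrams = "twi", "win"


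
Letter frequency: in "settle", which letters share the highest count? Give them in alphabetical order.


Word: "settle"
Letter counts:
  'e': 2
  'l': 1
  's': 1
  't': 2
Maximum count = 2
Most frequent = 'e', 't' (2 times each)


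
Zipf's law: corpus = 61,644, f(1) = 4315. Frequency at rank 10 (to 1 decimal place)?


Zipf's law: f(r) = f(1) / r
f(1) = 4315
f(10) = 4315 / 10
= 431.5 occurrences


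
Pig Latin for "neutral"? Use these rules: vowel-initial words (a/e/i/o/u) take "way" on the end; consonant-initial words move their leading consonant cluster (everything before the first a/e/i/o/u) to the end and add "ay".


Word: "neutral"
Starts with consonant(s) → move to end, add 'ay'
Consonant cluster: "n"
Pig Latin = "eutralnay"


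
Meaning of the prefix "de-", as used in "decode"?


Prefix: de-
Example: decode = de- + code
Meaning = remove / reverse


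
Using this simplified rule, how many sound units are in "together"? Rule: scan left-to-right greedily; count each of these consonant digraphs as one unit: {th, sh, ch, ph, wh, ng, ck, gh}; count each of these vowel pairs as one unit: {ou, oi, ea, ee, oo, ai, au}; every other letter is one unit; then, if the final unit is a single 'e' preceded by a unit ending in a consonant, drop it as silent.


Word: "together" (8 letters)
Left-to-right scan:
  (1) 't' (letter)
  (2) 'o' (letter)
  (3) 'g' (letter)
  (4) 'e' (letter)
  (5) 'th' (digraph)
  (6) 'e' (letter)
  (7) 'r' (letter)
Units from scan: 7
Sound units = 7 units


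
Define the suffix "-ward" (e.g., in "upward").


Suffix: -ward
As in: upward -> up + -ward
Meaning = in the direction of


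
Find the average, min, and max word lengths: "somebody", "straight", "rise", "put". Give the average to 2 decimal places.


Lengths: "somebody"=8, "straight"=8, "rise"=4, "put"=3
Sum = 23, Count = 4
Average = 23/4 = 5.75
= avg=5.75, min=3, max=8


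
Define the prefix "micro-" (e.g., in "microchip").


Prefix: micro-
As in: microchip -> micro- + chip
Meaning = small


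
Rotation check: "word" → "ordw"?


Word: "word", Candidate: "ordw"
Method: check if candidate is substring of word+word
"wordword" contains "ordw"? Yes
Is rotation = Yes


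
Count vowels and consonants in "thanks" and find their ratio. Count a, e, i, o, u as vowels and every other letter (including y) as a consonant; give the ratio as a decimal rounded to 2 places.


Word: "thanks"
Vowels (a,e,i,o,u): 1
Consonants: 5
Ratio = 1/5
= 0.20


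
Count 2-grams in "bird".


Word: "bird" (length 4)
Number of 2-grams = length - 2 + 1 = 4 - 2 + 1
= 3


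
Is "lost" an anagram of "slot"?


Word 1: "slot" → sorted: lost
Word 2: "lost" → sorted: lost
Same letters? lost == lost
Anagram = Yes


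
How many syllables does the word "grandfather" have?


Word: "grandfather"
Syllable breakdown: grand | fa | ther
Counting: 3 parts
= 3 syllables


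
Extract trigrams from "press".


Word: "press" (length 5)
Number of trigrams = 5 - 3 + 1 = 3
  Position 0: "pre"
  Position 1: "res"
  Position 2: "ess"
Trigrams = "pre", "res", "ess"


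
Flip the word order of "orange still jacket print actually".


Original: "orange still jacket print actually"
Words (1..n): orange | still | jacket | print | actually
Reversed (n..1): actually | print | jacket | still | orange
Result = "actually print jacket still orange"
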